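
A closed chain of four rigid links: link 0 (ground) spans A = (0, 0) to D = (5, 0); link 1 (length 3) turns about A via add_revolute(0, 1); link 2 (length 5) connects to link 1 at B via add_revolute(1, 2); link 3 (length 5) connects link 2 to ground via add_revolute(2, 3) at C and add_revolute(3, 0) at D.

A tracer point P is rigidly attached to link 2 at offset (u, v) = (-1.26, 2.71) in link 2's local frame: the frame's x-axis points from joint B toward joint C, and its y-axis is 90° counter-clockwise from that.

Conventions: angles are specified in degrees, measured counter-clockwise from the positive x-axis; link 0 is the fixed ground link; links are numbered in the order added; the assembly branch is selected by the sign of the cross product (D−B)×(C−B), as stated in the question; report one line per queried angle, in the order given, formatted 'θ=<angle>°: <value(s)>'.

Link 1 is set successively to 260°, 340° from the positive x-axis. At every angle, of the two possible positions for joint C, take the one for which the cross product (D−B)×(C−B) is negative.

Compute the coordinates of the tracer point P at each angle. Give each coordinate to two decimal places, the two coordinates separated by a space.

A=(0,0), D=(5.00,0)
θ=260°: B = A + 3.00·(cos260°, sin260°) = (-0.5209, -2.9544)
θ=260°: |BD| = 6.2617
θ=260°: circle(B,5.00) ∩ circle(D,5.00): a=3.1309, h=3.8984
θ=260°:   candidates: C₊=(0.4002,1.9600) cross=24.411; C₋=(4.0789,-4.9144) cross=-24.411
θ=260°:   branch - wants cross < 0 → take C=(4.0789,-4.9144) (cross=-24.411)
θ=260°: ex = (C−B)/|BC| = (0.9200,-0.3920); ey = (0.3920,0.9200)
θ=260°: P = B + -1.26·ex + 2.71·ey = (-0.6178,0.0326)
θ=340°: B = A + 3.00·(cos340°, sin340°) = (2.8191, -1.0261)
θ=340°: |BD| = 2.4102
θ=340°: circle(B,5.00) ∩ circle(D,5.00): a=1.2051, h=4.8526
θ=340°:   candidates: C₊=(1.8437,3.8779) cross=11.696; C₋=(5.9753,-4.9039) cross=-11.696
θ=340°:   branch - wants cross < 0 → take C=(5.9753,-4.9039) (cross=-11.696)
θ=340°: ex = (C−B)/|BC| = (0.6313,-0.7756); ey = (0.7756,0.6313)
θ=340°: P = B + -1.26·ex + 2.71·ey = (4.1255,1.6619)

θ=260°: -0.62 0.03
θ=340°: 4.13 1.66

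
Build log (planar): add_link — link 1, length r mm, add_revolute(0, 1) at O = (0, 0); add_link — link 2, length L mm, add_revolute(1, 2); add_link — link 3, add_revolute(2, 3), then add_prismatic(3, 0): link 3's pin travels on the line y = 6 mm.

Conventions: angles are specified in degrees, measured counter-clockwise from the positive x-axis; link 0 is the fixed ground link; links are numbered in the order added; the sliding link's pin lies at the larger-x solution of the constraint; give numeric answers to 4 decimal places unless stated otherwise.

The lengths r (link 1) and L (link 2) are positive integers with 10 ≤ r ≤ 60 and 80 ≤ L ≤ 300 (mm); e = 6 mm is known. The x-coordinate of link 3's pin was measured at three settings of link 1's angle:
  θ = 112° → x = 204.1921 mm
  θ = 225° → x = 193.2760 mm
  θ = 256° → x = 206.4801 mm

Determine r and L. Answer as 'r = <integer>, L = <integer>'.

constraint per measurement: (x − r cos θ)² + (r sin θ − e)² = L²
subtracting the θ₁ and θ₂ equations cancels the r² and L² terms:
r = (x₁² − x₂²) / (2[(x₁cos θ₁ + e sin θ₁) − (x₂cos θ₂ + e sin θ₂)]) = 30.9999 → r = 31
L² = (x₁ − r cos θ₁)² + (r sin θ₁ − e)² = 47088.9871 → L = 217.0000 → L = 217
check at θ₃=256°: x = 206.4801 (printed 206.4801) ✓

r = 31, L = 217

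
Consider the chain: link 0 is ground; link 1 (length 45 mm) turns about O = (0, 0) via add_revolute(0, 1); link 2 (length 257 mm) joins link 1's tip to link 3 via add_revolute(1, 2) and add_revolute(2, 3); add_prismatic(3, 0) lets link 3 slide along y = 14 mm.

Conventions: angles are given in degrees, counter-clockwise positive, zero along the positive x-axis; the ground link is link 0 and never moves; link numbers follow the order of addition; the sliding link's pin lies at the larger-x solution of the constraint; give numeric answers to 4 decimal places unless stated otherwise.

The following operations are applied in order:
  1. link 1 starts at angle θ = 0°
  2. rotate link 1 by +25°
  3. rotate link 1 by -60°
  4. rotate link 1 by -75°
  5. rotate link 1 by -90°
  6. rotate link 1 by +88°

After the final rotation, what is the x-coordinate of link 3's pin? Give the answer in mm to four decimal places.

geometry: r = 45 mm, L = 257 mm, e = 14 mm; θ starts at 0°
rotate link 1 by +25°: θ ← 0° +25° = 25°
rotate link 1 by -60°: θ ← 25° -60° = -35°
rotate link 1 by -75°: θ ← -35° -75° = -110°
rotate link 1 by -90°: θ ← -110° -90° = -200°
rotate link 1 by +88°: θ ← -200° +88° = -112°
crank pin P = (r cos θ, r sin θ) = (-16.857297, -41.723273)
h = r sin θ − e = -41.723273 − 14 = -55.723273
x = r cos θ + √(L² − h²) = -16.857297 + 250.886263 = 234.028966

234.0290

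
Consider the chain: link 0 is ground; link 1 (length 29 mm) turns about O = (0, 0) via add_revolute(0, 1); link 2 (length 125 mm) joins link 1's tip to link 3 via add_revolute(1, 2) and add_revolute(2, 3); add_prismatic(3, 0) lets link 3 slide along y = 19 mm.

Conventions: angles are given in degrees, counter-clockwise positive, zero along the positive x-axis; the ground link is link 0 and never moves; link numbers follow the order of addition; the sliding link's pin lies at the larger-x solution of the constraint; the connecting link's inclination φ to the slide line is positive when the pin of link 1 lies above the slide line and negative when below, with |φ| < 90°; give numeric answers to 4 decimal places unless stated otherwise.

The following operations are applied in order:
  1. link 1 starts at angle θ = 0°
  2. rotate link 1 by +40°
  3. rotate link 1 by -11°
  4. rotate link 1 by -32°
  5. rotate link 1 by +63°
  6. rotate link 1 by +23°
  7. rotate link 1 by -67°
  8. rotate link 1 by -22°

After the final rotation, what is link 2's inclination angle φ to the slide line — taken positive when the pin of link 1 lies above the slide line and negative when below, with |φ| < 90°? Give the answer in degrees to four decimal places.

geometry: r = 29 mm, L = 125 mm, e = 19 mm; θ starts at 0°
rotate link 1 by +40°: θ ← 0° +40° = 40°
rotate link 1 by -11°: θ ← 40° -11° = 29°
rotate link 1 by -32°: θ ← 29° -32° = -3°
rotate link 1 by +63°: θ ← -3° +63° = 60°
rotate link 1 by +23°: θ ← 60° +23° = 83°
rotate link 1 by -67°: θ ← 83° -67° = 16°
rotate link 1 by -22°: θ ← 16° -22° = -6°
h = r sin θ − e = -3.031325 − 19 = -22.031325
sin φ = h / L = -22.031325 / 125 = -0.17625060
φ = arcsin(-0.17625060) = -10.151444°

-10.1514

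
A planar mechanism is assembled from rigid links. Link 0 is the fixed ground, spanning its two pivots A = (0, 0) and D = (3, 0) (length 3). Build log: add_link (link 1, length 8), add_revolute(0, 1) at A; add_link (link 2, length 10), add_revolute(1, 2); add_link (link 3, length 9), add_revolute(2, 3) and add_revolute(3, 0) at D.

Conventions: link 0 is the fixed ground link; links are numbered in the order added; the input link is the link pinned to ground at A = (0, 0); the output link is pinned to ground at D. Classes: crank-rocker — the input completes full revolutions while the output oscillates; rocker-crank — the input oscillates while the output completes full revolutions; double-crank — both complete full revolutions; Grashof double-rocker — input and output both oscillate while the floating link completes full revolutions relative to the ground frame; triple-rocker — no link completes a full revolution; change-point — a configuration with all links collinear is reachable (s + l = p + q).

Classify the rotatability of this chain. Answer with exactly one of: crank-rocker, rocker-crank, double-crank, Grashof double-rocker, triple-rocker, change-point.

lengths: ground=3, input=8, coupler=10, output=9
sorted: s=3 (shortest), l=10 (longest), p+q=17
s + l = 13 vs p + q = 17
s + l < p + q (Grashof) with shortest = ground link → double-crank

double-crank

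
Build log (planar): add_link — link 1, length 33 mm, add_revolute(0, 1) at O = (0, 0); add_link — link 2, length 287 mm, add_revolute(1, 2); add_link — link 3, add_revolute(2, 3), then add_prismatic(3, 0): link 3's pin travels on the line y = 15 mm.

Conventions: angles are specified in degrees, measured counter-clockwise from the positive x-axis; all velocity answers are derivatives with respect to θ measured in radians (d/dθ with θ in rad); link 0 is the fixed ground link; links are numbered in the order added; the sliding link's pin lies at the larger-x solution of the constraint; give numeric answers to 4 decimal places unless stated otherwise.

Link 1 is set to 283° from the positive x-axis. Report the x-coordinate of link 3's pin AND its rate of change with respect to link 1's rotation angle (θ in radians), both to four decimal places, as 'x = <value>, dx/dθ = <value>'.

geometry: r = 33 mm, L = 287 mm, e = 15 mm
crank pin P = (r cos θ, r sin θ) = (7.423385, -32.154212)
h = r sin θ − e = -32.154212 − 15 = -47.154212
x = r cos θ + √(L² − h²) = 7.423385 + 283.099771 = 290.523156
dx/dθ = −r sin θ − h·r cos θ/√(L² − h²) (θ in radians; h = -47.154212) = 33.390680

x = 290.5232, dx/dθ = 33.3907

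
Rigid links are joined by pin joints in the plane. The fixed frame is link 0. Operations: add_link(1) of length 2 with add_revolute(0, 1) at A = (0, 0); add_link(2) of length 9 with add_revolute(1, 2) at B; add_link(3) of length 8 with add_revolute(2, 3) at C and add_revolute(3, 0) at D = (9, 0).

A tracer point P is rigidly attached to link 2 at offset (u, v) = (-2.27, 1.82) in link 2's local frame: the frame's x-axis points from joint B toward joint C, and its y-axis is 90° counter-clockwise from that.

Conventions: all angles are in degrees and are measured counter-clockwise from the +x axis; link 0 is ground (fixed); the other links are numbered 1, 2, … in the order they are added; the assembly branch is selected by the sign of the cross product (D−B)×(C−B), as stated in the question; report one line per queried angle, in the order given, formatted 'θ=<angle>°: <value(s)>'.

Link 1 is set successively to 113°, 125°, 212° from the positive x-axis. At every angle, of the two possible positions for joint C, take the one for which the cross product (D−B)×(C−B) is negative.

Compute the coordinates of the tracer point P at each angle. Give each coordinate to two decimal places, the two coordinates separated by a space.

A=(0,0), D=(9.00,0)
θ=113°: B = A + 2.00·(cos113°, sin113°) = (-0.7815, 1.8410)
θ=113°: |BD| = 9.9532
θ=113°: circle(B,9.00) ∩ circle(D,8.00): a=5.8306, h=6.8560
θ=113°:   candidates: C₊=(6.2167,7.5002) cross=68.239; C₋=(3.6804,-5.9751) cross=-68.239
θ=113°:   branch - wants cross < 0 → take C=(3.6804,-5.9751) (cross=-68.239)
θ=113°: ex = (C−B)/|BC| = (0.4958,-0.8685); ey = (0.8685,0.4958)
θ=113°: P = B + -2.27·ex + 1.82·ey = (-0.3263,4.7147)
θ=125°: B = A + 2.00·(cos125°, sin125°) = (-1.1472, 1.6383)
θ=125°: |BD| = 10.2786
θ=125°: circle(B,9.00) ∩ circle(D,8.00): a=5.9662, h=6.7382
θ=125°:   candidates: C₊=(5.8168,7.3394) cross=69.259; C₋=(3.6688,-5.9648) cross=-69.259
θ=125°:   branch - wants cross < 0 → take C=(3.6688,-5.9648) (cross=-69.259)
θ=125°: ex = (C−B)/|BC| = (0.5351,-0.8448); ey = (0.8448,0.5351)
θ=125°: P = B + -2.27·ex + 1.82·ey = (-0.8243,4.5299)
θ=212°: B = A + 2.00·(cos212°, sin212°) = (-1.6961, -1.0598)
θ=212°: |BD| = 10.7485
θ=212°: circle(B,9.00) ∩ circle(D,8.00): a=6.1650, h=6.5568
θ=212°:   candidates: C₊=(3.7924,6.0729) cross=70.476; C₋=(5.0854,-6.9768) cross=-70.476
θ=212°:   branch - wants cross < 0 → take C=(5.0854,-6.9768) (cross=-70.476)
θ=212°: ex = (C−B)/|BC| = (0.7535,-0.6574); ey = (0.6574,0.7535)
θ=212°: P = B + -2.27·ex + 1.82·ey = (-2.2100,1.8039)

θ=113°: -0.33 4.71
θ=125°: -0.82 4.53
θ=212°: -2.21 1.80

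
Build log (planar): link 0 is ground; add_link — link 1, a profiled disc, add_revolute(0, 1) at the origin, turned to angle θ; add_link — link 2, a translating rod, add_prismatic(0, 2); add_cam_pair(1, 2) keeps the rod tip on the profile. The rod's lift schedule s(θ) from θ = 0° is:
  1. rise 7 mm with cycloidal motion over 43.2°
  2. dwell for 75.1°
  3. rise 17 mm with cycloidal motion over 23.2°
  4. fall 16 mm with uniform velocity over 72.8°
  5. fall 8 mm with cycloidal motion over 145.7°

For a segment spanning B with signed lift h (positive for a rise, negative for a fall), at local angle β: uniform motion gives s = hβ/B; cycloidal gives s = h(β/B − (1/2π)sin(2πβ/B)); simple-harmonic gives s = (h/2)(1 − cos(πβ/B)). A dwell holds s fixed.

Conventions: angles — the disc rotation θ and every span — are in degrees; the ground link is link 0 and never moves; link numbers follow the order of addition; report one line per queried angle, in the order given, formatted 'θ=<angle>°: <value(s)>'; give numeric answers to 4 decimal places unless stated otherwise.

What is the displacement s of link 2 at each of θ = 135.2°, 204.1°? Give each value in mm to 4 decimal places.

seg 1 [0°–43.2°] cycloidal, h=7: full span → s += 7 → s = 7.0000
seg 2 [43.2°–118.3°] dwell: s stays 7.0000
seg 3 [118.3°–141.5°] cycloidal, h=17: θ=135.2° here. β=16.9, B=23.2. 17·(0.7284 − sin(2π·0.7284)/(2π)) = 15.0645 → s = 22.0645
seg 3 [118.3°–141.5°] cycloidal, h=17: full span → s += 17 → s = 24.0000
seg 4 [141.5°–214.3°] uniform, h=-16: θ=204.1° here. β=62.6, B=72.8. -16·62.6/72.8 = -13.7582 → s = 10.2418

θ=135.2°: 22.0645
θ=204.1°: 10.2418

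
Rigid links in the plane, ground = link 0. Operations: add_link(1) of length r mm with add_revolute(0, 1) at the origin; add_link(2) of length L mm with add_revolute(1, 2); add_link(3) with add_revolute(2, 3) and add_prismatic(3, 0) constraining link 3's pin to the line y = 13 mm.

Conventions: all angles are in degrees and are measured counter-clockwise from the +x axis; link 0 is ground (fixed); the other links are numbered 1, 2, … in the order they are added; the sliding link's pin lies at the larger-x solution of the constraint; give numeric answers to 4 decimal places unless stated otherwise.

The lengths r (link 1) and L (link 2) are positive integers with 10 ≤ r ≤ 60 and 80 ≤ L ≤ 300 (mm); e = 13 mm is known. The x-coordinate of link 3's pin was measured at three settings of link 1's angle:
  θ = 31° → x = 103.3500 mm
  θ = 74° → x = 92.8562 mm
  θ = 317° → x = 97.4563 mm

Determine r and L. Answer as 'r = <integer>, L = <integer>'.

constraint per measurement: (x − r cos θ)² + (r sin θ − e)² = L²
subtracting the θ₁ and θ₂ equations cancels the r² and L² terms:
r = (x₁² − x₂²) / (2[(x₁cos θ₁ + e sin θ₁) − (x₂cos θ₂ + e sin θ₂)]) = 18.0001 → r = 18
L² = (x₁ − r cos θ₁)² + (r sin θ₁ − e)² = 7744.0080 → L = 88.0000 → L = 88
check at θ₃=317°: x = 97.4563 (printed 97.4563) ✓

r = 18, L = 88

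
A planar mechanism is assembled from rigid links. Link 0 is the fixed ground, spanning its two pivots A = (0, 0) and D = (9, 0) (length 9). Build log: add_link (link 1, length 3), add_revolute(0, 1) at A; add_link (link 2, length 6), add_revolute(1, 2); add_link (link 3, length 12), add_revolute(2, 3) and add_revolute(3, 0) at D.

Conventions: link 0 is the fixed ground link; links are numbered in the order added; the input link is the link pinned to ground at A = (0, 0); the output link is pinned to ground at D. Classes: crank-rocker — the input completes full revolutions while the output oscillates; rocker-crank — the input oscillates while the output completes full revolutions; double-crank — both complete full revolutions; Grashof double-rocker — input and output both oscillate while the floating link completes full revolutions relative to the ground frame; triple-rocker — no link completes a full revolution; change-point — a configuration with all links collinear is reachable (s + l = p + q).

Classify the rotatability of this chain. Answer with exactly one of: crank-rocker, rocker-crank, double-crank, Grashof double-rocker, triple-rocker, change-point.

lengths: ground=9, input=3, coupler=6, output=12
sorted: s=3 (shortest), l=12 (longest), p+q=15
s + l = 15 vs p + q = 15
s + l = p + q → change-point (collinear configuration reachable)

change-point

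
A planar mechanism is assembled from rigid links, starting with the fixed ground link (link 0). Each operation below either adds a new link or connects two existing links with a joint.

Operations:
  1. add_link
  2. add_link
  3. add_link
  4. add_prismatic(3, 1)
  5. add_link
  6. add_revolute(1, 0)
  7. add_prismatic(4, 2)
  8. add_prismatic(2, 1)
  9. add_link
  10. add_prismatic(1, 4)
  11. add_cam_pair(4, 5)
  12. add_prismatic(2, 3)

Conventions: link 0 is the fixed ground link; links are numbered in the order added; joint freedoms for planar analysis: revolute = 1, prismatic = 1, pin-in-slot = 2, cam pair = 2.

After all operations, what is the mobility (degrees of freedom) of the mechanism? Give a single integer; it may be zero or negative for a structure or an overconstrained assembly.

link 0 = ground. State L|J1|J2 = 1|0|0
+link1  2|0|0
+link2  3|0|0
+link3  4|0|0
P(3,1) f=1→J1  4|1|0
+link4  5|1|0
R(1,0) f=1→J1  5|2|0
P(4,2) f=1→J1  5|3|0
P(2,1) f=1→J1  5|4|0
+link5  6|4|0
P(1,4) f=1→J1  6|5|0
C(4,5) f=2→J2  6|5|1
P(2,3) f=1→J1  6|6|1
M = 3(6−1)−2·6−1 = 15−12−1 = 2

M = 2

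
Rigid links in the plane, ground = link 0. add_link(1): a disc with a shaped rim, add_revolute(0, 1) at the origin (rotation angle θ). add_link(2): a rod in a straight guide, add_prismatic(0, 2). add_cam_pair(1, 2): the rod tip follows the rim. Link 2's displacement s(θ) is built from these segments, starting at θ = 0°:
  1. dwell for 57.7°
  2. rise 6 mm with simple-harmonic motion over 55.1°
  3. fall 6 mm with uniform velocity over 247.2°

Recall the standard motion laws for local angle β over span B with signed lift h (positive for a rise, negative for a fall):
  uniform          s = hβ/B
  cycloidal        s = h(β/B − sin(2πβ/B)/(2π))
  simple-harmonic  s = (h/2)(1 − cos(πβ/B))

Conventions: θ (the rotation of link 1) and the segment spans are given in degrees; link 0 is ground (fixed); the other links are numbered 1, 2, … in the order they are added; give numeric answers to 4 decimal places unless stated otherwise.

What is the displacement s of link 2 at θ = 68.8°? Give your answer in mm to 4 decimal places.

segment 1 (0° to 57.7°, dwell): s unchanged at 0.0000
θ = 68.8° falls in segment 2 (57.7° to 112.8°, simple-harmonic, h = 6): β = 68.8 − 57.7 = 11.1°, B = 55.1°; Δs = 6/2·(1 − cos(π·0.2015)) = 0.5810; s = 0.0000 + 0.5810 = 0.5810

0.5810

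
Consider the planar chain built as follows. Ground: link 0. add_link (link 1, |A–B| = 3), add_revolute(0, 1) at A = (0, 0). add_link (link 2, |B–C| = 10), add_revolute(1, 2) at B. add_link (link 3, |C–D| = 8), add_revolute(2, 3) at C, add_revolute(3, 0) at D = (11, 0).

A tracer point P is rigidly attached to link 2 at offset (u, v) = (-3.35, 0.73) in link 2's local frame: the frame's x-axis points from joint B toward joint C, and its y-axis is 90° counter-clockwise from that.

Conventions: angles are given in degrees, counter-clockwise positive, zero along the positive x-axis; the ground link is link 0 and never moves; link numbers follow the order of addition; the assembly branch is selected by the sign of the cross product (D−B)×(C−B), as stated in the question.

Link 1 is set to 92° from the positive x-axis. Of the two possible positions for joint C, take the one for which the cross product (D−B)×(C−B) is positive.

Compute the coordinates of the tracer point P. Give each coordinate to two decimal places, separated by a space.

A=(0,0), D=(11.00,0)
B = A + 3.00·(cos92°, sin92°) = (-0.1047, 2.9982)
|BD| = 11.5023
circle(B,10.00) ∩ circle(D,8.00): a=7.3161, h=6.8173
  candidates: C₊=(8.7354,7.6728) cross=78.414; C₋=(5.1815,-5.4904) cross=-78.414
  branch + wants cross > 0 → take C=(8.7354,7.6728) (cross=78.414)
ex = (C−B)/|BC| = (0.8840,0.4675); ey = (-0.4675,0.8840)
P = B + -3.35·ex + 0.73·ey = (-3.4074,2.0775)

-3.41 2.08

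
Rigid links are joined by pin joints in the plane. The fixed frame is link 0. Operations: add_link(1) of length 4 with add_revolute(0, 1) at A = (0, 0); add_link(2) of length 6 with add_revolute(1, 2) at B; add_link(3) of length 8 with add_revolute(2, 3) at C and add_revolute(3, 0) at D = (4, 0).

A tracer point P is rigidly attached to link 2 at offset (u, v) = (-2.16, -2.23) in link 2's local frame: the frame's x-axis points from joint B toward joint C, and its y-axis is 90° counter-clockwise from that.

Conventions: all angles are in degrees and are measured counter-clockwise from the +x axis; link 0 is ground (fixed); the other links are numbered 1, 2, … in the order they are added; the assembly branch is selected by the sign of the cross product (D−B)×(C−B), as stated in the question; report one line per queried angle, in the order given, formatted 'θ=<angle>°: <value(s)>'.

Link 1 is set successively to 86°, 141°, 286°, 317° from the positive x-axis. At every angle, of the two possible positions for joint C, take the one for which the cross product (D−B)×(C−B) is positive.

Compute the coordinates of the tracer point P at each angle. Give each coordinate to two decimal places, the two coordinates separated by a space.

A=(0,0), D=(4.00,0)
θ=86°: B = A + 4.00·(cos86°, sin86°) = (0.2790, 3.9903)
θ=86°: |BD| = 5.4560
θ=86°: circle(B,6.00) ∩ circle(D,8.00): a=0.1620, h=5.9978
θ=86°:   candidates: C₊=(4.7760,7.9623) cross=32.724; C₋=(-3.9970,-0.2187) cross=-32.724
θ=86°:   branch + wants cross > 0 → take C=(4.7760,7.9623) (cross=32.724)
θ=86°: ex = (C−B)/|BC| = (0.7495,0.6620); ey = (-0.6620,0.7495)
θ=86°: P = B + -2.16·ex + -2.23·ey = (0.1364,0.8889)
θ=141°: B = A + 4.00·(cos141°, sin141°) = (-3.1086, 2.5173)
θ=141°: |BD| = 7.5411
θ=141°: circle(B,6.00) ∩ circle(D,8.00): a=1.9141, h=5.6865
θ=141°:   candidates: C₊=(0.5939,7.2387) cross=42.883; C₋=(-3.2025,-3.4820) cross=-42.883
θ=141°:   branch + wants cross > 0 → take C=(0.5939,7.2387) (cross=42.883)
θ=141°: ex = (C−B)/|BC| = (0.6171,0.7869); ey = (-0.7869,0.6171)
θ=141°: P = B + -2.16·ex + -2.23·ey = (-2.6867,-0.5585)
θ=286°: B = A + 4.00·(cos286°, sin286°) = (1.1025, -3.8450)
θ=286°: |BD| = 4.8145
θ=286°: circle(B,6.00) ∩ circle(D,8.00): a=-0.5006, h=5.9791
θ=286°:   candidates: C₊=(-3.9738,-0.6466) cross=28.786; C₋=(5.5764,-7.8432) cross=-28.786
θ=286°:   branch + wants cross > 0 → take C=(-3.9738,-0.6466) (cross=28.786)
θ=286°: ex = (C−B)/|BC| = (-0.8461,0.5331); ey = (-0.5331,-0.8461)
θ=286°: P = B + -2.16·ex + -2.23·ey = (4.1188,-3.1098)
θ=317°: B = A + 4.00·(cos317°, sin317°) = (2.9254, -2.7280)
θ=317°: |BD| = 2.9320
θ=317°: circle(B,6.00) ∩ circle(D,8.00): a=-3.3089, h=5.0051
θ=317°:   candidates: C₊=(-2.9442,-3.9722) cross=14.675; C₋=(6.3696,-7.6410) cross=-14.675
θ=317°:   branch + wants cross > 0 → take C=(-2.9442,-3.9722) (cross=14.675)
θ=317°: ex = (C−B)/|BC| = (-0.9783,-0.2074); ey = (0.2074,-0.9783)
θ=317°: P = B + -2.16·ex + -2.23·ey = (4.5760,-0.0985)

θ=86°: 0.14 0.89
θ=141°: -2.69 -0.56
θ=286°: 4.12 -3.11
θ=317°: 4.58 -0.10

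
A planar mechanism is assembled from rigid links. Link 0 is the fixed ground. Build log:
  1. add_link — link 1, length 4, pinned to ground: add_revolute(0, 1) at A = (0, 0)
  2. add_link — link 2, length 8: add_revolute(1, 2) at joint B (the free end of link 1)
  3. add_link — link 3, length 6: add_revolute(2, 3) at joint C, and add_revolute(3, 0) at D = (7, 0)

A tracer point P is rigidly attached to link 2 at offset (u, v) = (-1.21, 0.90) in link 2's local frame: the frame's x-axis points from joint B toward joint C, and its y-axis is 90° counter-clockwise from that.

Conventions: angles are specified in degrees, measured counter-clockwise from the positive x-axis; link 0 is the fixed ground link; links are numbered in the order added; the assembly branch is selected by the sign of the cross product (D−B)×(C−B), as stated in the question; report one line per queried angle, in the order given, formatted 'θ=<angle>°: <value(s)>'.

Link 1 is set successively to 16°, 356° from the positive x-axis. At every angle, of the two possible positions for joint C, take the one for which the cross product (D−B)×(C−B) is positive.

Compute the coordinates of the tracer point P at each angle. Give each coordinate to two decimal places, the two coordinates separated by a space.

A=(0,0), D=(7.00,0)
θ=16°: B = A + 4.00·(cos16°, sin16°) = (3.8450, 1.1025)
θ=16°: |BD| = 3.3421
θ=16°: circle(B,8.00) ∩ circle(D,6.00): a=5.8601, h=5.4461
θ=16°:   candidates: C₊=(11.1737,4.3105) cross=18.201; C₋=(7.5804,-5.9719) cross=-18.201
θ=16°:   branch + wants cross > 0 → take C=(11.1737,4.3105) (cross=18.201)
θ=16°: ex = (C−B)/|BC| = (0.9161,0.4010); ey = (-0.4010,0.9161)
θ=16°: P = B + -1.21·ex + 0.90·ey = (2.3757,1.4418)
θ=356°: B = A + 4.00·(cos356°, sin356°) = (3.9903, -0.2790)
θ=356°: |BD| = 3.0227
θ=356°: circle(B,8.00) ∩ circle(D,6.00): a=6.1430, h=5.1248
θ=356°:   candidates: C₊=(9.6340,5.3909) cross=15.490; C₋=(10.5801,-4.8148) cross=-15.490
θ=356°:   branch + wants cross > 0 → take C=(9.6340,5.3909) (cross=15.490)
θ=356°: ex = (C−B)/|BC| = (0.7055,0.7087); ey = (-0.7087,0.7055)
θ=356°: P = B + -1.21·ex + 0.90·ey = (2.4988,-0.5017)

θ=16°: 2.38 1.44
θ=356°: 2.50 -0.50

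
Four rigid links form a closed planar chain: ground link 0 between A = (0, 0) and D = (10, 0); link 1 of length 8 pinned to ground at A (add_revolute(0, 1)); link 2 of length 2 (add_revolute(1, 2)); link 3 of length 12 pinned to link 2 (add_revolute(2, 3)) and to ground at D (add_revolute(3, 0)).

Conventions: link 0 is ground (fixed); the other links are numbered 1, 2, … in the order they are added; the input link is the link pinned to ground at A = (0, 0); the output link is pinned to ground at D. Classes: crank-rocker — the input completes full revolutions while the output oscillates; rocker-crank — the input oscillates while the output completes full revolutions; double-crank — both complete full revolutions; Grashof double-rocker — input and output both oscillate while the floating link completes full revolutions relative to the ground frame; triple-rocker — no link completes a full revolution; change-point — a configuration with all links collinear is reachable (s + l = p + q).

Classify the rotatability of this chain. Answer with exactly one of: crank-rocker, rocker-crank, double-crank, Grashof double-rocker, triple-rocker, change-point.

lengths: ground=10, input=8, coupler=2, output=12
sorted: s=2 (shortest), l=12 (longest), p+q=18
s + l = 14 vs p + q = 18
s + l < p + q (Grashof) with shortest = coupler link → Grashof double-rocker

Grashof double-rocker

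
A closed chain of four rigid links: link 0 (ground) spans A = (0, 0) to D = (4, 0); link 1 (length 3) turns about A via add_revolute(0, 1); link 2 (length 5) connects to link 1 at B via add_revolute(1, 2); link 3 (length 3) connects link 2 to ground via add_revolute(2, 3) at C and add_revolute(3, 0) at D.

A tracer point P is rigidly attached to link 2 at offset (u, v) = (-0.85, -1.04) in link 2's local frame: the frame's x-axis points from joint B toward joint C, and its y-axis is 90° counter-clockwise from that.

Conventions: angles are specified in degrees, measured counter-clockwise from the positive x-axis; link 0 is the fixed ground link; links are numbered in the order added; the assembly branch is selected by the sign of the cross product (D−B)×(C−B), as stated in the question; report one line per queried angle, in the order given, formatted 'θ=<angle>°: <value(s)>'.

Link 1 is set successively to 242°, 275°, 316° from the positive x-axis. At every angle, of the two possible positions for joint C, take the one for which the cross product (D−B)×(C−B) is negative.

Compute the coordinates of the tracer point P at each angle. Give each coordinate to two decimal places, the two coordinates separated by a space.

A=(0,0), D=(4.00,0)
θ=242°: B = A + 3.00·(cos242°, sin242°) = (-1.4084, -2.6488)
θ=242°: |BD| = 6.0222
θ=242°: circle(B,5.00) ∩ circle(D,3.00): a=4.3395, h=2.4836
θ=242°:   candidates: C₊=(1.3964,1.4904) cross=14.957; C₋=(3.5812,-2.9706) cross=-14.957
θ=242°:   branch - wants cross < 0 → take C=(3.5812,-2.9706) (cross=-14.957)
θ=242°: ex = (C−B)/|BC| = (0.9979,-0.0644); ey = (0.0644,0.9979)
θ=242°: P = B + -0.85·ex + -1.04·ey = (-2.3236,-3.6320)
θ=275°: B = A + 3.00·(cos275°, sin275°) = (0.2615, -2.9886)
θ=275°: |BD| = 4.7863
θ=275°: circle(B,5.00) ∩ circle(D,3.00): a=4.0646, h=2.9119
θ=275°:   candidates: C₊=(1.6181,1.8239) cross=13.937; C₋=(5.2545,-2.7251) cross=-13.937
θ=275°:   branch - wants cross < 0 → take C=(5.2545,-2.7251) (cross=-13.937)
θ=275°: ex = (C−B)/|BC| = (0.9986,0.0527); ey = (-0.0527,0.9986)
θ=275°: P = B + -0.85·ex + -1.04·ey = (-0.5325,-4.0719)
θ=316°: B = A + 3.00·(cos316°, sin316°) = (2.1580, -2.0840)
θ=316°: |BD| = 2.7813
θ=316°: circle(B,5.00) ∩ circle(D,3.00): a=4.2670, h=2.6063
θ=316°:   candidates: C₊=(3.0311,2.8392) cross=7.249; C₋=(6.9367,-0.6129) cross=-7.249
θ=316°:   branch - wants cross < 0 → take C=(6.9367,-0.6129) (cross=-7.249)
θ=316°: ex = (C−B)/|BC| = (0.9557,0.2942); ey = (-0.2942,0.9557)
θ=316°: P = B + -0.85·ex + -1.04·ey = (1.6516,-3.3280)

θ=242°: -2.32 -3.63
θ=275°: -0.53 -4.07
θ=316°: 1.65 -3.33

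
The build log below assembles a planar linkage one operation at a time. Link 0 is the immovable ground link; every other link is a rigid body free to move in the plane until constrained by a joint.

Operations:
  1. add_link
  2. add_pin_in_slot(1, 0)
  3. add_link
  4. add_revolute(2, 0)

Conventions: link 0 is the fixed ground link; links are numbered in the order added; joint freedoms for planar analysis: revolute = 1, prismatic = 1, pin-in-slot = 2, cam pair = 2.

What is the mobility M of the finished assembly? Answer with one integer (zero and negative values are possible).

ground; <1,0,0>
#1 <2,0,0>
PS:1↔0 J2 <2,0,1>
#2 <3,0,1>
R:2↔0 J1 <3,1,1>
3×2 − 2×1 − 1×1 = 3

M = 3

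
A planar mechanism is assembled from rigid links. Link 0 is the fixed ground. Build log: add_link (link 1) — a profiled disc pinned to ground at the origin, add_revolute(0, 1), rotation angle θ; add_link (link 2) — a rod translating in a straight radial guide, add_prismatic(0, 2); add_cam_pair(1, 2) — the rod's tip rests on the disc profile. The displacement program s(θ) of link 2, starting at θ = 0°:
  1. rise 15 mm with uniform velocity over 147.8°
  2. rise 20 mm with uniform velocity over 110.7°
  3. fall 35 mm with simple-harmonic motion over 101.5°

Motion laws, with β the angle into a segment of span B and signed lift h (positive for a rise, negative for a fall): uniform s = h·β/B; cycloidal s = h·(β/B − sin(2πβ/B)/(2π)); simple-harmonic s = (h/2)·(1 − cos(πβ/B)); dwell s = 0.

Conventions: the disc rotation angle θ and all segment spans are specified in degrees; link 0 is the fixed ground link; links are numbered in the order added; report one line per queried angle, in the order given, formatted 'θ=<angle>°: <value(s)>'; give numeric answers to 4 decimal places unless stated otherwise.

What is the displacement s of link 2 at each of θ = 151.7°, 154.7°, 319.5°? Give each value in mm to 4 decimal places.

seg 1 [0°–147.8°] uniform, h=15: full span → s += 15 → s = 15.0000
seg 2 [147.8°–258.5°] uniform, h=20: θ=151.7° here. β=3.9, B=110.7. 20·3.9/110.7 = 0.7046 → s = 15.7046
seg 2 [147.8°–258.5°] uniform, h=20: θ=154.7° here. β=6.9, B=110.7. 20·6.9/110.7 = 1.2466 → s = 16.2466
seg 2 [147.8°–258.5°] uniform, h=20: full span → s += 20 → s = 35.0000
seg 3 [258.5°–360°] simple-harmonic, h=-35: θ=319.5° here. β=61, B=101.5. -35/2·(1 − cos(π·0.6010)) = -22.9593 → s = 12.0407

θ=151.7°: 15.7046
θ=154.7°: 16.2466
θ=319.5°: 12.0407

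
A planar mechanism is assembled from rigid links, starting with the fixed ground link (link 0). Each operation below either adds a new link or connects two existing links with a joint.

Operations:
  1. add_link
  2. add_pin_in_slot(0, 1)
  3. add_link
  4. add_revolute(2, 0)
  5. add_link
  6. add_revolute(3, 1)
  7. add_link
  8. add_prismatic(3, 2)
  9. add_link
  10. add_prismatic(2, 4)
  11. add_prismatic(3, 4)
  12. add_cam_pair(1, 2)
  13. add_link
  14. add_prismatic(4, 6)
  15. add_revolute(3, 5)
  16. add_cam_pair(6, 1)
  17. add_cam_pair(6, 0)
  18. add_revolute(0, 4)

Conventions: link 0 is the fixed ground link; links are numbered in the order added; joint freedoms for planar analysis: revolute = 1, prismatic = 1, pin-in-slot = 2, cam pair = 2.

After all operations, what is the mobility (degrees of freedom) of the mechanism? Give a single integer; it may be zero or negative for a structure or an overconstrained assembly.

(L,J1,J2)=(1,0,0); link0 fixed
link1: (2,0,0)
PS 0-1 [J2]: (2,0,1)
link2: (3,0,1)
R 2-0 [J1]: (3,1,1)
link3: (4,1,1)
R 3-1 [J1]: (4,2,1)
link4: (5,2,1)
P 3-2 [J1]: (5,3,1)
link5: (6,3,1)
P 2-4 [J1]: (6,4,1)
P 3-4 [J1]: (6,5,1)
C 1-2 [J2]: (6,5,2)
link6: (7,5,2)
P 4-6 [J1]: (7,6,2)
R 3-5 [J1]: (7,7,2)
C 6-1 [J2]: (7,7,3)
C 6-0 [J2]: (7,7,4)
R 0-4 [J1]: (7,8,4)
Grübler: 3·6 − 2·8 − 4 = -2

M = -2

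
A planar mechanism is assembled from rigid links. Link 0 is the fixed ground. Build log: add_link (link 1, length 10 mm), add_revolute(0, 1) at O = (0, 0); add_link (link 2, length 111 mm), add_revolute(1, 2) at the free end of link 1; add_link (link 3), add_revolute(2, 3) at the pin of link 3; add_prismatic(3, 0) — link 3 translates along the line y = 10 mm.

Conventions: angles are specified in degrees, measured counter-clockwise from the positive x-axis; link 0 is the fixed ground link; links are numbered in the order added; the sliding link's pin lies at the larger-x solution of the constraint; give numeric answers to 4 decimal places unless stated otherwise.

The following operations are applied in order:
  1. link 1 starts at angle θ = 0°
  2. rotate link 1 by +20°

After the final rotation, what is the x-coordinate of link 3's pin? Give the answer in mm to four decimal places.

geometry: r = 10 mm, L = 111 mm, e = 10 mm; θ starts at 0°
rotate link 1 by +20°: θ ← 0° +20° = 20°
crank pin P = (r cos θ, r sin θ) = (9.396926, 3.420201)
h = r sin θ − e = 3.420201 − 10 = -6.579799
x = r cos θ + √(L² − h²) = 9.396926 + 110.804811 = 120.201738

120.2017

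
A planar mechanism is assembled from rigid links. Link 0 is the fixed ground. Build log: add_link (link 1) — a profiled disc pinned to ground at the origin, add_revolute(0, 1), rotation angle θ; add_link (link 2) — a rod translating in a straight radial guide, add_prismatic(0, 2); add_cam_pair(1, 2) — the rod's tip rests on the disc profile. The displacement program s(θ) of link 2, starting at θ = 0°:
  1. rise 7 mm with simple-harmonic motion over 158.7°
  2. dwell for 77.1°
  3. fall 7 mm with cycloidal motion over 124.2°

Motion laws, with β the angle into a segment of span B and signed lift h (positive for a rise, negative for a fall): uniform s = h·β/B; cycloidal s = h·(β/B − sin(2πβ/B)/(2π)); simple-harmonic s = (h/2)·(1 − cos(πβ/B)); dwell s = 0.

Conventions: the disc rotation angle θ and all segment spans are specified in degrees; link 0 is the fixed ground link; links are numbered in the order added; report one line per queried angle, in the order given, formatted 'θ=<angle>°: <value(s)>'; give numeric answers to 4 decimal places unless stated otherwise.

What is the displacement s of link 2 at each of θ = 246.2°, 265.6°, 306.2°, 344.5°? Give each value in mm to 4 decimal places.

seg 1 [0°–158.7°] simple-harmonic, h=7: full span → s += 7 → s = 7.0000
seg 2 [158.7°–235.8°] dwell: s stays 7.0000
seg 3 [235.8°–360°] cycloidal, h=-7: θ=246.2° here. β=10.4, B=124.2. -7·(0.0837 − sin(2π·0.0837)/(2π)) = -0.0267 → s = 6.9733
seg 3 [235.8°–360°] cycloidal, h=-7: θ=265.6° here. β=29.8, B=124.2. -7·(0.2399 − sin(2π·0.2399)/(2π)) = -0.5677 → s = 6.4323
seg 3 [235.8°–360°] cycloidal, h=-7: θ=306.2° here. β=70.4, B=124.2. -7·(0.5668 − sin(2π·0.5668)/(2π)) = -4.4220 → s = 2.5780
seg 3 [235.8°–360°] cycloidal, h=-7: θ=344.5° here. β=108.7, B=124.2. -7·(0.8752 − sin(2π·0.8752)/(2π)) = -6.9132 → s = 0.0868

θ=246.2°: 6.9733
θ=265.6°: 6.4323
θ=306.2°: 2.5780
θ=344.5°: 0.0868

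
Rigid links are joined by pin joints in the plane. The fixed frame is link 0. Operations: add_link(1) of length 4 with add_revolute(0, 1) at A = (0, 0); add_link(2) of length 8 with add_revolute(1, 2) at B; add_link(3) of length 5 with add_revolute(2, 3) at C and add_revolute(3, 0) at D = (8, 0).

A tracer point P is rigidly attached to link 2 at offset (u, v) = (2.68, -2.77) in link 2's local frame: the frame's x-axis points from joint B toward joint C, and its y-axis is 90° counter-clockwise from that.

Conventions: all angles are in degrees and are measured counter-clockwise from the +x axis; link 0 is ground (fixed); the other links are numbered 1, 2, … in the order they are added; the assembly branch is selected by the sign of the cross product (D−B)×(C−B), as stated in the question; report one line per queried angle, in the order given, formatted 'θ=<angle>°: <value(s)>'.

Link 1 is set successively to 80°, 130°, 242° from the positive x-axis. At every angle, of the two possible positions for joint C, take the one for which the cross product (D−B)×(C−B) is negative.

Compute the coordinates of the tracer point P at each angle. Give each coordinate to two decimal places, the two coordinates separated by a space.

A=(0,0), D=(8.00,0)
θ=80°: B = A + 4.00·(cos80°, sin80°) = (0.6946, 3.9392)
θ=80°: |BD| = 8.2998
θ=80°: circle(B,8.00) ∩ circle(D,5.00): a=6.4994, h=4.6646
θ=80°:   candidates: C₊=(8.6292,4.9603) cross=38.715; C₋=(4.2014,-3.2512) cross=-38.715
θ=80°:   branch - wants cross < 0 → take C=(4.2014,-3.2512) (cross=-38.715)
θ=80°: ex = (C−B)/|BC| = (0.4383,-0.8988); ey = (0.8988,0.4383)
θ=80°: P = B + 2.68·ex + -2.77·ey = (-0.6203,0.3162)
θ=130°: B = A + 4.00·(cos130°, sin130°) = (-2.5712, 3.0642)
θ=130°: |BD| = 11.0063
θ=130°: circle(B,8.00) ∩ circle(D,5.00): a=7.2749, h=3.3281
θ=130°:   candidates: C₊=(5.3427,4.2354) cross=36.630; C₋=(3.4895,-2.1577) cross=-36.630
θ=130°:   branch - wants cross < 0 → take C=(3.4895,-2.1577) (cross=-36.630)
θ=130°: ex = (C−B)/|BC| = (0.7576,-0.6527); ey = (0.6527,0.7576)
θ=130°: P = B + 2.68·ex + -2.77·ey = (-2.3489,-0.7837)
θ=242°: B = A + 4.00·(cos242°, sin242°) = (-1.8779, -3.5318)
θ=242°: |BD| = 10.4903
θ=242°: circle(B,8.00) ∩ circle(D,5.00): a=7.1040, h=3.6787
θ=242°:   candidates: C₊=(3.5729,2.3239) cross=38.591; C₋=(6.0499,-4.6040) cross=-38.591
θ=242°:   branch - wants cross < 0 → take C=(6.0499,-4.6040) (cross=-38.591)
θ=242°: ex = (C−B)/|BC| = (0.9910,-0.1340); ey = (0.1340,0.9910)
θ=242°: P = B + 2.68·ex + -2.77·ey = (0.4067,-6.6360)

θ=80°: -0.62 0.32
θ=130°: -2.35 -0.78
θ=242°: 0.41 -6.64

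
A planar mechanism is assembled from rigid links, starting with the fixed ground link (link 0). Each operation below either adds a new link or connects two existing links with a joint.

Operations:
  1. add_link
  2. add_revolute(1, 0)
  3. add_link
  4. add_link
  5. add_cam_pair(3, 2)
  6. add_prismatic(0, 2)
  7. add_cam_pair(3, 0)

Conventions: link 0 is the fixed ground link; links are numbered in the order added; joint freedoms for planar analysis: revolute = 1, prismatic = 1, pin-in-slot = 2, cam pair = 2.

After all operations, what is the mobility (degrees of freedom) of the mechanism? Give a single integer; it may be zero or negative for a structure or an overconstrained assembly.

ground; <1,0,0>
#1 <2,0,0>
R:1↔0 J1 <2,1,0>
#2 <3,1,0>
#3 <4,1,0>
C:3↔2 J2 <4,1,1>
P:0↔2 J1 <4,2,1>
C:3↔0 J2 <4,2,2>
3×3 − 2×2 − 1×2 = 3

M = 3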